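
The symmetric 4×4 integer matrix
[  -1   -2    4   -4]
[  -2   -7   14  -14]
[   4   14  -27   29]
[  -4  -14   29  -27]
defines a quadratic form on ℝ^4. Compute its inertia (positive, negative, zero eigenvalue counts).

step 0: pivot -1 → sign −
step 1: pivot -3 → sign −
step 2: pivot 1 → sign +
step 3: row/col 3 already zero → sign 0
signature = (1, 2, 1)

Answer: (1, 2, 1)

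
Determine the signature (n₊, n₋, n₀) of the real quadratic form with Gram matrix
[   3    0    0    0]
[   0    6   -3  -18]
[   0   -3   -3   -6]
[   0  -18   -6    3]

Answer: (2, 2, 0)

Derivation:
step 0: pivot 3 → sign +
step 1: pivot 6 → sign +
step 2: pivot -9/2 → sign −
step 3: pivot -1 → sign −
signature = (2, 2, 0)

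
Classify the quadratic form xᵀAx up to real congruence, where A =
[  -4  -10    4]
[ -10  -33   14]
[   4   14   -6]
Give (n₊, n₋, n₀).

step 0: pivot -4 → sign −
step 1: pivot -8 → sign −
step 2: row/col 2 already zero → sign 0
signature = (0, 2, 1)

Answer: (0, 2, 1)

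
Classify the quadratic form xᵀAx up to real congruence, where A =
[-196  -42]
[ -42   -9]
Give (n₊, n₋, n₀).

Answer: (0, 1, 1)

Derivation:
step 0: pivot -196 → sign −
step 1: row/col 1 already zero → sign 0
signature = (0, 1, 1)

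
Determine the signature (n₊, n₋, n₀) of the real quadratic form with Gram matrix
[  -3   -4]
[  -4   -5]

Answer: (1, 1, 0)

Derivation:
step 0: pivot -3 → sign −
step 1: pivot 1/3 → sign +
signature = (1, 1, 0)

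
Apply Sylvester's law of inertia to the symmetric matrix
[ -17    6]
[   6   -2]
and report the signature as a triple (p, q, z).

Answer: (1, 1, 0)

Derivation:
step 0: pivot -17 → sign −
step 1: pivot 2/17 → sign +
signature = (1, 1, 0)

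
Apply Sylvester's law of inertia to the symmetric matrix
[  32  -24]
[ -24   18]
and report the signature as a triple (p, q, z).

Answer: (1, 0, 1)

Derivation:
step 0: pivot 32 → sign +
step 1: row/col 1 already zero → sign 0
signature = (1, 0, 1)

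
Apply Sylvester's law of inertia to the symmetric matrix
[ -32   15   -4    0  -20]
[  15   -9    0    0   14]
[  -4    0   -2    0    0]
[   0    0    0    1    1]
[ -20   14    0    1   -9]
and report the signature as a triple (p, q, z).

Answer: (3, 2, 0)

Derivation:
step 0: pivot -32 → sign −
step 1: pivot -63/32 → sign −
step 2: pivot 2/7 → sign +
step 3: pivot 1 → sign +
step 4: pivot 2/3 → sign +
signature = (3, 2, 0)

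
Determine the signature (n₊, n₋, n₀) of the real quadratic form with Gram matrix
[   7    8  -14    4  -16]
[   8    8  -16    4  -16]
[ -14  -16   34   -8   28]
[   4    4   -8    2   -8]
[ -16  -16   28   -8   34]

step 0: pivot 7 → sign +
step 1: pivot -8/7 → sign −
step 2: pivot 6 → sign +
step 3: pivot -2/3 → sign −
step 4: row/col 4 already zero → sign 0
signature = (2, 2, 1)

Answer: (2, 2, 1)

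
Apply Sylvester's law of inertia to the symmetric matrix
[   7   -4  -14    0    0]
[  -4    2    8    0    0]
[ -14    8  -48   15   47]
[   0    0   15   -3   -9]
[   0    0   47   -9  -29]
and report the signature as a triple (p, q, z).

Answer: (2, 3, 0)

Derivation:
step 0: pivot 7 → sign +
step 1: pivot -2/7 → sign −
step 2: pivot -76 → sign −
step 3: pivot -3/76 → sign −
step 4: pivot 2 → sign +
signature = (2, 3, 0)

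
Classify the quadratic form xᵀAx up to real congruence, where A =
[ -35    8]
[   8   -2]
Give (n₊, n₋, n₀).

step 0: pivot -35 → sign −
step 1: pivot -6/35 → sign −
signature = (0, 2, 0)

Answer: (0, 2, 0)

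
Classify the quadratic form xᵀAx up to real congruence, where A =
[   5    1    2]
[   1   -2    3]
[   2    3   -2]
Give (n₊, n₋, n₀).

step 0: pivot 5 → sign +
step 1: pivot -11/5 → sign −
step 2: pivot 3/11 → sign +
signature = (2, 1, 0)

Answer: (2, 1, 0)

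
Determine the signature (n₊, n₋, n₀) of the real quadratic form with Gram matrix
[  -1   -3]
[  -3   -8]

Answer: (1, 1, 0)

Derivation:
step 0: pivot -1 → sign −
step 1: pivot 1 → sign +
signature = (1, 1, 0)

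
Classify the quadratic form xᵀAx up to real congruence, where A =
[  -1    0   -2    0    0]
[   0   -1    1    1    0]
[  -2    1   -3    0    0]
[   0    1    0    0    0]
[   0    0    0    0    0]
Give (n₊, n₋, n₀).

step 0: pivot -1 → sign −
step 1: pivot -1 → sign −
step 2: pivot 2 → sign +
step 3: pivot 1/2 → sign +
step 4: row/col 4 already zero → sign 0
signature = (2, 2, 1)

Answer: (2, 2, 1)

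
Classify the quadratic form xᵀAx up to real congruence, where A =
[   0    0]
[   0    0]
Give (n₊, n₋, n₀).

Answer: (0, 0, 2)

Derivation:
step 0: row/col 0 already zero → sign 0
step 1: row/col 1 already zero → sign 0
signature = (0, 0, 2)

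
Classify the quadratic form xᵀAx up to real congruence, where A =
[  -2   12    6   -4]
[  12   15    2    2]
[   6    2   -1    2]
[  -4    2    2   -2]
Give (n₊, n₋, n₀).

step 0: pivot -2 → sign −
step 1: pivot 87 → sign +
step 2: pivot 35/87 → sign +
step 3: pivot 2/35 → sign +
signature = (3, 1, 0)

Answer: (3, 1, 0)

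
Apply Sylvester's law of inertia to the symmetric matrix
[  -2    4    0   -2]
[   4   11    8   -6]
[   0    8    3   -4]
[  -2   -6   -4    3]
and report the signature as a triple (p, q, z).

step 0: pivot -2 → sign −
step 1: pivot 19 → sign +
step 2: pivot -7/19 → sign −
step 3: pivot -1/7 → sign −
signature = (1, 3, 0)

Answer: (1, 3, 0)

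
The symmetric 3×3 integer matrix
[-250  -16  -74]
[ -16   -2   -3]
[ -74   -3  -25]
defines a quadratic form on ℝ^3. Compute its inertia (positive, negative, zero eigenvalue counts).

step 0: pivot -250 → sign −
step 1: pivot -122/125 → sign −
step 2: pivot -1/122 → sign −
signature = (0, 3, 0)

Answer: (0, 3, 0)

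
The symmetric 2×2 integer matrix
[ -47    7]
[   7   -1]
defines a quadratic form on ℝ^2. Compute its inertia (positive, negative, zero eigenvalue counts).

step 0: pivot -47 → sign −
step 1: pivot 2/47 → sign +
signature = (1, 1, 0)

Answer: (1, 1, 0)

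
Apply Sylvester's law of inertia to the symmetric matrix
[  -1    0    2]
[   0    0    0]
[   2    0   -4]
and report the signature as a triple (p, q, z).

Answer: (0, 1, 2)

Derivation:
step 0: pivot -1 → sign −
step 1: row/col 1 already zero → sign 0
step 2: row/col 2 already zero → sign 0
signature = (0, 1, 2)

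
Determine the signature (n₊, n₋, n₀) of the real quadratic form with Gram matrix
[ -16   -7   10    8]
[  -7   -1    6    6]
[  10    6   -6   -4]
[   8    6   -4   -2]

step 0: pivot -16 → sign −
step 1: pivot 33/16 → sign +
step 2: pivot -34/33 → sign −
step 3: pivot -2/17 → sign −
signature = (1, 3, 0)

Answer: (1, 3, 0)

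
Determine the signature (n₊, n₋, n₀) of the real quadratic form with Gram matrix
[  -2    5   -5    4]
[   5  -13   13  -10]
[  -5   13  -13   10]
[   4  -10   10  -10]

Answer: (0, 3, 1)

Derivation:
step 0: pivot -2 → sign −
step 1: pivot -1/2 → sign −
step 2: pivot -2 → sign −
step 3: row/col 3 already zero → sign 0
signature = (0, 3, 1)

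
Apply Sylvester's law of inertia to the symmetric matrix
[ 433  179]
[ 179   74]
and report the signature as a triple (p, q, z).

step 0: pivot 433 → sign +
step 1: pivot 1/433 → sign +
signature = (2, 0, 0)

Answer: (2, 0, 0)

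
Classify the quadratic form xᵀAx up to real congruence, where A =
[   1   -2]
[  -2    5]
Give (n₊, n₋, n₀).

step 0: pivot 1 → sign +
step 1: pivot 1 → sign +
signature = (2, 0, 0)

Answer: (2, 0, 0)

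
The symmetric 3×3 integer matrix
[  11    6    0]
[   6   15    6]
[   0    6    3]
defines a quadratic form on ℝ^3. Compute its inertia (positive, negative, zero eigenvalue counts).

Answer: (2, 1, 0)

Derivation:
step 0: pivot 11 → sign +
step 1: pivot 129/11 → sign +
step 2: pivot -3/43 → sign −
signature = (2, 1, 0)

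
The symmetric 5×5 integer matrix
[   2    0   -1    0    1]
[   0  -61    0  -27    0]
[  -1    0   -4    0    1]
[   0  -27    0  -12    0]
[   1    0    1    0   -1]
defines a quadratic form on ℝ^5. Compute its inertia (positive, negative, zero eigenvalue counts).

step 0: pivot 2 → sign +
step 1: pivot -61 → sign −
step 2: pivot -9/2 → sign −
step 3: pivot -3/61 → sign −
step 4: pivot -1 → sign −
signature = (1, 4, 0)

Answer: (1, 4, 0)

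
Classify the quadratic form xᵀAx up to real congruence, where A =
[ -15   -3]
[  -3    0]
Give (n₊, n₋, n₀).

step 0: pivot -15 → sign −
step 1: pivot 3/5 → sign +
signature = (1, 1, 0)

Answer: (1, 1, 0)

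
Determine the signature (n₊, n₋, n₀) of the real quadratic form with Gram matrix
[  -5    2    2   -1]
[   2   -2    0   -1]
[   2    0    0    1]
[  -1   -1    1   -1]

Answer: (2, 2, 0)

Derivation:
step 0: pivot -5 → sign −
step 1: pivot -6/5 → sign −
step 2: pivot 4/3 → sign +
step 3: pivot 3/4 → sign +
signature = (2, 2, 0)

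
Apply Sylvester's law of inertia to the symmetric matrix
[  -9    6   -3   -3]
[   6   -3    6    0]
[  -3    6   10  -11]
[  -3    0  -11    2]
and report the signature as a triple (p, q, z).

Answer: (1, 3, 0)

Derivation:
step 0: pivot -9 → sign −
step 1: pivot 1 → sign +
step 2: pivot -5 → sign −
step 3: pivot -1/5 → sign −
signature = (1, 3, 0)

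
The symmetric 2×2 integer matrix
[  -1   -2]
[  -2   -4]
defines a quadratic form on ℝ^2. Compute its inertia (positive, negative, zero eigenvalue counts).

step 0: pivot -1 → sign −
step 1: row/col 1 already zero → sign 0
signature = (0, 1, 1)

Answer: (0, 1, 1)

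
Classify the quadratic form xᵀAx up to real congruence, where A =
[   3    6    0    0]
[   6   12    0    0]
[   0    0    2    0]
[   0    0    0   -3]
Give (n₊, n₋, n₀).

step 0: pivot 3 → sign +
step 1: pivot 2 → sign +
step 2: pivot -3 → sign −
step 3: row/col 3 already zero → sign 0
signature = (2, 1, 1)

Answer: (2, 1, 1)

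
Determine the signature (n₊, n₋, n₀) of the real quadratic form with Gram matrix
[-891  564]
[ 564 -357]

step 0: pivot -891 → sign −
step 1: pivot 1/99 → sign +
signature = (1, 1, 0)

Answer: (1, 1, 0)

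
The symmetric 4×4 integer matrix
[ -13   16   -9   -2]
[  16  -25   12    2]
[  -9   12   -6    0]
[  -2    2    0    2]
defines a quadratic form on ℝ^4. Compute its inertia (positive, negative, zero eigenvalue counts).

step 0: pivot -13 → sign −
step 1: pivot -69/13 → sign −
step 2: pivot 9/23 → sign +
step 3: pivot -2 → sign −
signature = (1, 3, 0)

Answer: (1, 3, 0)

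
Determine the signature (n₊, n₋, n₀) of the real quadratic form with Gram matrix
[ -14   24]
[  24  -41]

step 0: pivot -14 → sign −
step 1: pivot 1/7 → sign +
signature = (1, 1, 0)

Answer: (1, 1, 0)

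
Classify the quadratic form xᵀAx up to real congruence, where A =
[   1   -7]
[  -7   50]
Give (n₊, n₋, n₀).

step 0: pivot 1 → sign +
step 1: pivot 1 → sign +
signature = (2, 0, 0)

Answer: (2, 0, 0)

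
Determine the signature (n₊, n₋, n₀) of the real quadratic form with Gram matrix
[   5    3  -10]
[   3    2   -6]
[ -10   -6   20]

step 0: pivot 5 → sign +
step 1: pivot 1/5 → sign +
step 2: row/col 2 already zero → sign 0
signature = (2, 0, 1)

Answer: (2, 0, 1)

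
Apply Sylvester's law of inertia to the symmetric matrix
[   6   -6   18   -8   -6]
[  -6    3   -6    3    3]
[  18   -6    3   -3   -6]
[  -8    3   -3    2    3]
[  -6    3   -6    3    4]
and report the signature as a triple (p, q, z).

Answer: (2, 2, 1)

Derivation:
step 0: pivot 6 → sign +
step 1: pivot -3 → sign −
step 2: pivot -3 → sign −
step 3: pivot 1 → sign +
step 4: row/col 4 already zero → sign 0
signature = (2, 2, 1)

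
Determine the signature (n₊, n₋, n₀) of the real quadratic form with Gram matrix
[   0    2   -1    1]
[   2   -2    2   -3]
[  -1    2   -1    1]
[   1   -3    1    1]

step 0: pivot -2 → sign −
step 1: pivot 2 → sign +
step 2: pivot 1/2 → sign +
step 3: pivot 3/2 → sign +
signature = (3, 1, 0)

Answer: (3, 1, 0)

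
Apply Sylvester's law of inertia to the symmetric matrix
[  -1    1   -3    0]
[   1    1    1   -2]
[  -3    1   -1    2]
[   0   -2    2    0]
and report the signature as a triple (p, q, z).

Answer: (2, 2, 0)

Derivation:
step 0: pivot -1 → sign −
step 1: pivot 2 → sign +
step 2: pivot 6 → sign +
step 3: pivot -2 → sign −
signature = (2, 2, 0)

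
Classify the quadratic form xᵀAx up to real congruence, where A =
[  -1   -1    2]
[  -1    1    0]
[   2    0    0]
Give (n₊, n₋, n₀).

Answer: (2, 1, 0)

Derivation:
step 0: pivot -1 → sign −
step 1: pivot 2 → sign +
step 2: pivot 2 → sign +
signature = (2, 1, 0)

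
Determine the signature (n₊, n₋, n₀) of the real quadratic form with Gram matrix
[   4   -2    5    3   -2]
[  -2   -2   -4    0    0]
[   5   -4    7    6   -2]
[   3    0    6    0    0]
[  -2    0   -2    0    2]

Answer: (3, 2, 0)

Derivation:
step 0: pivot 4 → sign +
step 1: pivot -3 → sign −
step 2: pivot 3/2 → sign +
step 3: pivot -3 → sign −
step 4: pivot 2/3 → sign +
signature = (3, 2, 0)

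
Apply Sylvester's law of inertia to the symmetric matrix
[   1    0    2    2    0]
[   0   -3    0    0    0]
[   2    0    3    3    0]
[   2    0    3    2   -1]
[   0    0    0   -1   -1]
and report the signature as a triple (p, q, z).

Answer: (1, 3, 1)

Derivation:
step 0: pivot 1 → sign +
step 1: pivot -3 → sign −
step 2: pivot -1 → sign −
step 3: pivot -1 → sign −
step 4: row/col 4 already zero → sign 0
signature = (1, 3, 1)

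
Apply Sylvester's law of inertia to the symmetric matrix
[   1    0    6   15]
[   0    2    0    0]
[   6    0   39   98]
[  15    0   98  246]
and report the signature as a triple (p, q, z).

Answer: (3, 1, 0)

Derivation:
step 0: pivot 1 → sign +
step 1: pivot 2 → sign +
step 2: pivot 3 → sign +
step 3: pivot -1/3 → sign −
signature = (3, 1, 0)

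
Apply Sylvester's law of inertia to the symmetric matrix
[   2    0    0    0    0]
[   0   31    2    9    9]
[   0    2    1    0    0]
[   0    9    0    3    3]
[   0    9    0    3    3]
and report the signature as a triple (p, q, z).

Answer: (3, 0, 2)

Derivation:
step 0: pivot 2 → sign +
step 1: pivot 31 → sign +
step 2: pivot 27/31 → sign +
step 3: row/col 3 already zero → sign 0
step 4: row/col 4 already zero → sign 0
signature = (3, 0, 2)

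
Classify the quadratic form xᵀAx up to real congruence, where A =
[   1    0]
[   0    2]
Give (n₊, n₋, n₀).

Answer: (2, 0, 0)

Derivation:
step 0: pivot 1 → sign +
step 1: pivot 2 → sign +
signature = (2, 0, 0)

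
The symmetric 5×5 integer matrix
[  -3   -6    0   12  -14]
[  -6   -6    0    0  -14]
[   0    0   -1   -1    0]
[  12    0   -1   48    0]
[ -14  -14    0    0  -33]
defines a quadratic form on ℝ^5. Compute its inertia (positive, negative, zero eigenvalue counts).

step 0: pivot -3 → sign −
step 1: pivot 6 → sign +
step 2: pivot -1 → sign −
step 3: pivot 1 → sign +
step 4: pivot -1/3 → sign −
signature = (2, 3, 0)

Answer: (2, 3, 0)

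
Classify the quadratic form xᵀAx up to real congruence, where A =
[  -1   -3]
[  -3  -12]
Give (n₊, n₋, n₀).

step 0: pivot -1 → sign −
step 1: pivot -3 → sign −
signature = (0, 2, 0)

Answer: (0, 2, 0)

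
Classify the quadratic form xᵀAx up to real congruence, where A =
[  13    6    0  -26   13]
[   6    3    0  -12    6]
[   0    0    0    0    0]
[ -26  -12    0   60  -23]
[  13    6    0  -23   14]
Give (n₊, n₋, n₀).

Answer: (3, 1, 1)

Derivation:
step 0: pivot 13 → sign +
step 1: pivot 3/13 → sign +
step 2: pivot 8 → sign +
step 3: pivot -1/8 → sign −
step 4: row/col 4 already zero → sign 0
signature = (3, 1, 1)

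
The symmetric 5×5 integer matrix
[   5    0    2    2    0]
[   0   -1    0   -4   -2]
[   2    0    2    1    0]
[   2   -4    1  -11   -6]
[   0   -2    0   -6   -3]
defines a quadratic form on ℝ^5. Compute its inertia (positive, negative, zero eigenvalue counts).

step 0: pivot 5 → sign +
step 1: pivot -1 → sign −
step 2: pivot 6/5 → sign +
step 3: pivot 25/6 → sign +
step 4: pivot 1/25 → sign +
signature = (4, 1, 0)

Answer: (4, 1, 0)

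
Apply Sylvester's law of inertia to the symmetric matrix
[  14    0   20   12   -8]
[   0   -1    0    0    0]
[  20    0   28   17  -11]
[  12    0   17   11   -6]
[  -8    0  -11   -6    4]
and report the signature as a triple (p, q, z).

step 0: pivot 14 → sign +
step 1: pivot -1 → sign −
step 2: pivot -4/7 → sign −
step 3: pivot 3/4 → sign +
step 4: pivot -1 → sign −
signature = (2, 3, 0)

Answer: (2, 3, 0)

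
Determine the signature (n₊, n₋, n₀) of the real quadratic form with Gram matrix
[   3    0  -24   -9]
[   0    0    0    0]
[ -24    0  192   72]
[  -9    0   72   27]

step 0: pivot 3 → sign +
step 1: row/col 1 already zero → sign 0
step 2: row/col 2 already zero → sign 0
step 3: row/col 3 already zero → sign 0
signature = (1, 0, 3)

Answer: (1, 0, 3)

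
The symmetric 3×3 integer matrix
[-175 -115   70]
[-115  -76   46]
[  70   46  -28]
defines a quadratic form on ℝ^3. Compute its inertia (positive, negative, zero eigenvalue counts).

step 0: pivot -175 → sign −
step 1: pivot -3/7 → sign −
step 2: row/col 2 already zero → sign 0
signature = (0, 2, 1)

Answer: (0, 2, 1)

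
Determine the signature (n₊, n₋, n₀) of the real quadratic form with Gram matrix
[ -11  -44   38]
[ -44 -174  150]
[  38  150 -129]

step 0: pivot -11 → sign −
step 1: pivot 2 → sign +
step 2: pivot 3/11 → sign +
signature = (2, 1, 0)

Answer: (2, 1, 0)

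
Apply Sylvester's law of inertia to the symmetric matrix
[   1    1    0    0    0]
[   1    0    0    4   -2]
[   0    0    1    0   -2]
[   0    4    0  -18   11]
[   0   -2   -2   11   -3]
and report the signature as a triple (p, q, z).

step 0: pivot 1 → sign +
step 1: pivot -1 → sign −
step 2: pivot 1 → sign +
step 3: pivot -2 → sign −
step 4: pivot 3/2 → sign +
signature = (3, 2, 0)

Answer: (3, 2, 0)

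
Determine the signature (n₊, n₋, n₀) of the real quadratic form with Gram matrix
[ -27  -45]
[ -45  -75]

Answer: (0, 1, 1)

Derivation:
step 0: pivot -27 → sign −
step 1: row/col 1 already zero → sign 0
signature = (0, 1, 1)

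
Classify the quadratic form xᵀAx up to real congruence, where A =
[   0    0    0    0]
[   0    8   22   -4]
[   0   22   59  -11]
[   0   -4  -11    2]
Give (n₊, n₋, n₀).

Answer: (1, 1, 2)

Derivation:
step 0: pivot 8 → sign +
step 1: pivot -3/2 → sign −
step 2: row/col 2 already zero → sign 0
step 3: row/col 3 already zero → sign 0
signature = (1, 1, 2)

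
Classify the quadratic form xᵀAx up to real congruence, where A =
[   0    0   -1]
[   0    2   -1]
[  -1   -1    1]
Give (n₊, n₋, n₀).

step 0: pivot 2 → sign +
step 1: pivot 1/2 → sign +
step 2: pivot -2 → sign −
signature = (2, 1, 0)

Answer: (2, 1, 0)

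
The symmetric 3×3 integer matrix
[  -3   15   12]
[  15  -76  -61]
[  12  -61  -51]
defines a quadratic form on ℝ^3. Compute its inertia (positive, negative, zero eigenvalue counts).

Answer: (0, 3, 0)

Derivation:
step 0: pivot -3 → sign −
step 1: pivot -1 → sign −
step 2: pivot -2 → sign −
signature = (0, 3, 0)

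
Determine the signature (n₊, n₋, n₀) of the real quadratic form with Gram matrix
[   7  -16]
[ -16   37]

Answer: (2, 0, 0)

Derivation:
step 0: pivot 7 → sign +
step 1: pivot 3/7 → sign +
signature = (2, 0, 0)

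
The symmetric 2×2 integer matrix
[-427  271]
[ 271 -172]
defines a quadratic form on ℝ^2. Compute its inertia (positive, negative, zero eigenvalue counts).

Answer: (0, 2, 0)

Derivation:
step 0: pivot -427 → sign −
step 1: pivot -3/427 → sign −
signature = (0, 2, 0)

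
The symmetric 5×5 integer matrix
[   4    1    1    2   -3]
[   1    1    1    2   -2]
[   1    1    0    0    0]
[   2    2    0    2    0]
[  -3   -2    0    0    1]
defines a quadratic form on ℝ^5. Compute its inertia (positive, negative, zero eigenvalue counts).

step 0: pivot 4 → sign +
step 1: pivot 3/4 → sign +
step 2: pivot -1 → sign −
step 3: pivot 2 → sign +
step 4: pivot 2/3 → sign +
signature = (4, 1, 0)

Answer: (4, 1, 0)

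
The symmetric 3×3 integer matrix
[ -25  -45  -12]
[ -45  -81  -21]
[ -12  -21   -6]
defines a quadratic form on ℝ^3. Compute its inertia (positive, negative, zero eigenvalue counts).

step 0: pivot -25 → sign −
step 1: pivot -6/25 → sign −
step 2: pivot 3/2 → sign +
signature = (1, 2, 0)

Answer: (1, 2, 0)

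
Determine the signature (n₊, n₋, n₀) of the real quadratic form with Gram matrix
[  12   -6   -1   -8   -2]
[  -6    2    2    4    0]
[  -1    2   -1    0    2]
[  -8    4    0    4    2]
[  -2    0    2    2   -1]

Answer: (2, 2, 1)

Derivation:
step 0: pivot 12 → sign +
step 1: pivot -1 → sign −
step 2: pivot 7/6 → sign +
step 3: pivot -12/7 → sign −
step 4: row/col 4 already zero → sign 0
signature = (2, 2, 1)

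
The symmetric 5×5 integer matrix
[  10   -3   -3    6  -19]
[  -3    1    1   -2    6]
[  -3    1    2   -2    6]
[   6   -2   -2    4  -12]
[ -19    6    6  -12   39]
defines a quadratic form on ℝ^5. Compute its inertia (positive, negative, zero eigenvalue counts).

Answer: (4, 0, 1)

Derivation:
step 0: pivot 10 → sign +
step 1: pivot 1/10 → sign +
step 2: pivot 1 → sign +
step 3: pivot 2 → sign +
step 4: row/col 4 already zero → sign 0
signature = (4, 0, 1)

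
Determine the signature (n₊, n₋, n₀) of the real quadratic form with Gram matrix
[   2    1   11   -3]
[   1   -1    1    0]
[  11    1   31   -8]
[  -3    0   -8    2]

Answer: (1, 2, 1)

Derivation:
step 0: pivot 2 → sign +
step 1: pivot -3/2 → sign −
step 2: pivot -16 → sign −
step 3: row/col 3 already zero → sign 0
signature = (1, 2, 1)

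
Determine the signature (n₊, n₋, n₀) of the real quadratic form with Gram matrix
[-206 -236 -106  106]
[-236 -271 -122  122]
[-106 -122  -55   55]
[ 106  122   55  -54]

step 0: pivot -206 → sign −
step 1: pivot -65/103 → sign −
step 2: pivot 3/65 → sign +
step 3: pivot 1 → sign +
signature = (2, 2, 0)

Answer: (2, 2, 0)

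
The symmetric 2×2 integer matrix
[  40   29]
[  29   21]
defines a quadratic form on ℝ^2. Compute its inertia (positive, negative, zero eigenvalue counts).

step 0: pivot 40 → sign +
step 1: pivot -1/40 → sign −
signature = (1, 1, 0)

Answer: (1, 1, 0)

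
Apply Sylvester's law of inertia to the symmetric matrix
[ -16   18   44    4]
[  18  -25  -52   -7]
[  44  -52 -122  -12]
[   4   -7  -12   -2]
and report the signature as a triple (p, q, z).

Answer: (1, 2, 1)

Derivation:
step 0: pivot -16 → sign −
step 1: pivot -19/4 → sign −
step 2: pivot 6/19 → sign +
step 3: row/col 3 already zero → sign 0
signature = (1, 2, 1)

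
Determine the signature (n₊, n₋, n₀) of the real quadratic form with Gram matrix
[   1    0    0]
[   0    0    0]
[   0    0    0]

step 0: pivot 1 → sign +
step 1: row/col 1 already zero → sign 0
step 2: row/col 2 already zero → sign 0
signature = (1, 0, 2)

Answer: (1, 0, 2)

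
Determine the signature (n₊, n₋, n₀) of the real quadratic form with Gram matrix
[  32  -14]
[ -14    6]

Answer: (1, 1, 0)

Derivation:
step 0: pivot 32 → sign +
step 1: pivot -1/8 → sign −
signature = (1, 1, 0)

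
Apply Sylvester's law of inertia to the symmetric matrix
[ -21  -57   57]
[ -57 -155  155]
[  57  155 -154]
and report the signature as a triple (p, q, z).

step 0: pivot -21 → sign −
step 1: pivot -2/7 → sign −
step 2: pivot 1 → sign +
signature = (1, 2, 0)

Answer: (1, 2, 0)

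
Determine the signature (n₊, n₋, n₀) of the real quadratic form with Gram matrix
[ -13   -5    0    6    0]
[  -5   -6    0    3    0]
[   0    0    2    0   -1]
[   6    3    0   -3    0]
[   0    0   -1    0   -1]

step 0: pivot -13 → sign −
step 1: pivot -53/13 → sign −
step 2: pivot 2 → sign +
step 3: pivot -6/53 → sign −
step 4: pivot -3/2 → sign −
signature = (1, 4, 0)

Answer: (1, 4, 0)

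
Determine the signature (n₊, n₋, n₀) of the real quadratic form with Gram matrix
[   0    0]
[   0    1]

Answer: (1, 0, 1)

Derivation:
step 0: pivot 1 → sign +
step 1: row/col 1 already zero → sign 0
signature = (1, 0, 1)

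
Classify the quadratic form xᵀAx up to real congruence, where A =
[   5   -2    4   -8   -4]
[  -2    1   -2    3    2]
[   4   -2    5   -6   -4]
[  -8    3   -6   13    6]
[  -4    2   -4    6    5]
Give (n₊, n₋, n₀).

step 0: pivot 5 → sign +
step 1: pivot 1/5 → sign +
step 2: pivot 1 → sign +
step 3: pivot 1 → sign +
step 4: row/col 4 already zero → sign 0
signature = (4, 0, 1)

Answer: (4, 0, 1)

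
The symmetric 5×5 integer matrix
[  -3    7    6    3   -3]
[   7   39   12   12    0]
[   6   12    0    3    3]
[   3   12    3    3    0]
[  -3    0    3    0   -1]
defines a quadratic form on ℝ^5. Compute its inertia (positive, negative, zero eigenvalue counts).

step 0: pivot -3 → sign −
step 1: pivot 166/3 → sign +
step 2: pivot -18/83 → sign −
step 3: pivot -1/2 → sign −
step 4: pivot 2 → sign +
signature = (2, 3, 0)

Answer: (2, 3, 0)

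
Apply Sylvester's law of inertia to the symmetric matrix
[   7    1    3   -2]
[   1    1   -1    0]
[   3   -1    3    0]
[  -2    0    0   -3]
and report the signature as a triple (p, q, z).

Answer: (2, 2, 0)

Derivation:
step 0: pivot 7 → sign +
step 1: pivot 6/7 → sign +
step 2: pivot -2/3 → sign −
step 3: pivot -1 → sign −
signature = (2, 2, 0)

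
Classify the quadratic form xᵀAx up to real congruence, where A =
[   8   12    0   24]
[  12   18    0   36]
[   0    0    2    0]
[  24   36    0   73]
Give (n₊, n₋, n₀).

Answer: (3, 0, 1)

Derivation:
step 0: pivot 8 → sign +
step 1: pivot 2 → sign +
step 2: pivot 1 → sign +
step 3: row/col 3 already zero → sign 0
signature = (3, 0, 1)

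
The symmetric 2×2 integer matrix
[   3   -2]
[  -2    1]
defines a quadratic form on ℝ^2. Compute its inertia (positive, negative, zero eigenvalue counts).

step 0: pivot 3 → sign +
step 1: pivot -1/3 → sign −
signature = (1, 1, 0)

Answer: (1, 1, 0)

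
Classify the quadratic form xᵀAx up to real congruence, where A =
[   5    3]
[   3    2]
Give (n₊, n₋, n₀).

Answer: (2, 0, 0)

Derivation:
step 0: pivot 5 → sign +
step 1: pivot 1/5 → sign +
signature = (2, 0, 0)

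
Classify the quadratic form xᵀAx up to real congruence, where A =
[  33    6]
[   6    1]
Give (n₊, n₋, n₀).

step 0: pivot 33 → sign +
step 1: pivot -1/11 → sign −
signature = (1, 1, 0)

Answer: (1, 1, 0)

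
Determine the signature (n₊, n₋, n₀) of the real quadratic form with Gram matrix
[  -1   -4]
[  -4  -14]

step 0: pivot -1 → sign −
step 1: pivot 2 → sign +
signature = (1, 1, 0)

Answer: (1, 1, 0)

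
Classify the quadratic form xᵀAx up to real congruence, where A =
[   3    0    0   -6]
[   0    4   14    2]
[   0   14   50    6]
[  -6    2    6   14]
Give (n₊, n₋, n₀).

Answer: (3, 0, 1)

Derivation:
step 0: pivot 3 → sign +
step 1: pivot 4 → sign +
step 2: pivot 1 → sign +
step 3: row/col 3 already zero → sign 0
signature = (3, 0, 1)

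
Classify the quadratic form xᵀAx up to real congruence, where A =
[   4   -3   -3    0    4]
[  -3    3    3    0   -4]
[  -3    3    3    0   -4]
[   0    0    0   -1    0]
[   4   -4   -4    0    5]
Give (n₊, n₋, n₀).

step 0: pivot 4 → sign +
step 1: pivot 3/4 → sign +
step 2: pivot -1 → sign −
step 3: pivot -1/3 → sign −
step 4: row/col 4 already zero → sign 0
signature = (2, 2, 1)

Answer: (2, 2, 1)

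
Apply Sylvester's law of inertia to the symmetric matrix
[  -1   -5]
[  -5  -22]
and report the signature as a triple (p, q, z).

step 0: pivot -1 → sign −
step 1: pivot 3 → sign +
signature = (1, 1, 0)

Answer: (1, 1, 0)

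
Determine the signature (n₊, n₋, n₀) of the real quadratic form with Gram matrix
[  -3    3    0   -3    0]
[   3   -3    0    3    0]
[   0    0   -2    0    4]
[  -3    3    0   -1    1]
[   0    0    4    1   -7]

Answer: (2, 2, 1)

Derivation:
step 0: pivot -3 → sign −
step 1: pivot -2 → sign −
step 2: pivot 2 → sign +
step 3: pivot 1/2 → sign +
step 4: row/col 4 already zero → sign 0
signature = (2, 2, 1)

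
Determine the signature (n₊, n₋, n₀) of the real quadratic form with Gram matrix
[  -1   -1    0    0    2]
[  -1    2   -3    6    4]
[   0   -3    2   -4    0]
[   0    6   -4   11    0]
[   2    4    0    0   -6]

step 0: pivot -1 → sign −
step 1: pivot 3 → sign +
step 2: pivot -1 → sign −
step 3: pivot 3 → sign +
step 4: pivot 2/3 → sign +
signature = (3, 2, 0)

Answer: (3, 2, 0)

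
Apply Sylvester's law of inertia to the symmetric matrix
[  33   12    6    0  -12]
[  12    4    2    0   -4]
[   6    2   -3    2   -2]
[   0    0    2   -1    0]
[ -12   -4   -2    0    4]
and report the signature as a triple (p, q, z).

step 0: pivot 33 → sign +
step 1: pivot -4/11 → sign −
step 2: pivot -4 → sign −
step 3: row/col 3 already zero → sign 0
step 4: row/col 4 already zero → sign 0
signature = (1, 2, 2)

Answer: (1, 2, 2)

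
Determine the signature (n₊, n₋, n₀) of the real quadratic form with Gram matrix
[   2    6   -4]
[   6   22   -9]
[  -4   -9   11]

step 0: pivot 2 → sign +
step 1: pivot 4 → sign +
step 2: pivot 3/4 → sign +
signature = (3, 0, 0)

Answer: (3, 0, 0)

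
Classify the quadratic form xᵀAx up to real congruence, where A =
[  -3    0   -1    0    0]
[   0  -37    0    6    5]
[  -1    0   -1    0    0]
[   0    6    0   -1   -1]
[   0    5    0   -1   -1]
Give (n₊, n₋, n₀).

Answer: (1, 4, 0)

Derivation:
step 0: pivot -3 → sign −
step 1: pivot -37 → sign −
step 2: pivot -2/3 → sign −
step 3: pivot -1/37 → sign −
step 4: pivot 1 → sign +
signature = (1, 4, 0)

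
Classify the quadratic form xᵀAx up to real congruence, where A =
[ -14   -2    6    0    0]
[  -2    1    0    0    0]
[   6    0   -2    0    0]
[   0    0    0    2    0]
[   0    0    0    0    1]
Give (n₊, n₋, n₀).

Answer: (3, 1, 1)

Derivation:
step 0: pivot -14 → sign −
step 1: pivot 9/7 → sign +
step 2: pivot 2 → sign +
step 3: pivot 1 → sign +
step 4: row/col 4 already zero → sign 0
signature = (3, 1, 1)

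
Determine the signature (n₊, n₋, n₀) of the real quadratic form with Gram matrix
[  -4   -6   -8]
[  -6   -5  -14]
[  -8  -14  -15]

step 0: pivot -4 → sign −
step 1: pivot 4 → sign +
step 2: row/col 2 already zero → sign 0
signature = (1, 1, 1)

Answer: (1, 1, 1)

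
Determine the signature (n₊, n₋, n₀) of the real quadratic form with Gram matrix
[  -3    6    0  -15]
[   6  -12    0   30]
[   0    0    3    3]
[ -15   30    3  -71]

Answer: (2, 1, 1)

Derivation:
step 0: pivot -3 → sign −
step 1: pivot 3 → sign +
step 2: pivot 1 → sign +
step 3: row/col 3 already zero → sign 0
signature = (2, 1, 1)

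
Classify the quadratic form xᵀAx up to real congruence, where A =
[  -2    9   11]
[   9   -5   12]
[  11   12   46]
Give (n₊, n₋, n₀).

step 0: pivot -2 → sign −
step 1: pivot 71/2 → sign +
step 2: pivot -3/71 → sign −
signature = (1, 2, 0)

Answer: (1, 2, 0)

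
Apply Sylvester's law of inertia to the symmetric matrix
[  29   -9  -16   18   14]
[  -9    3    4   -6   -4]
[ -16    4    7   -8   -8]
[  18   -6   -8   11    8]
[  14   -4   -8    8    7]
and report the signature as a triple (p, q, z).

Answer: (2, 3, 0)

Derivation:
step 0: pivot 29 → sign +
step 1: pivot 6/29 → sign +
step 2: pivot -19/3 → sign −
step 3: pivot -1 → sign −
step 4: pivot -1/19 → sign −
signature = (2, 3, 0)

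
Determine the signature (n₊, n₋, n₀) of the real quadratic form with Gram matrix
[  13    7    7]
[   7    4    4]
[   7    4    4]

Answer: (2, 0, 1)

Derivation:
step 0: pivot 13 → sign +
step 1: pivot 3/13 → sign +
step 2: row/col 2 already zero → sign 0
signature = (2, 0, 1)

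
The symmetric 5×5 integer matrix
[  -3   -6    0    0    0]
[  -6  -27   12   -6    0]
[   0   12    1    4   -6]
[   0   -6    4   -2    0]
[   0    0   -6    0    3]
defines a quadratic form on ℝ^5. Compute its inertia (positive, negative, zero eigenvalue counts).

step 0: pivot -3 → sign −
step 1: pivot -15 → sign −
step 2: pivot 53/5 → sign +
step 3: pivot 18/53 → sign +
step 4: pivot -1 → sign −
signature = (2, 3, 0)

Answer: (2, 3, 0)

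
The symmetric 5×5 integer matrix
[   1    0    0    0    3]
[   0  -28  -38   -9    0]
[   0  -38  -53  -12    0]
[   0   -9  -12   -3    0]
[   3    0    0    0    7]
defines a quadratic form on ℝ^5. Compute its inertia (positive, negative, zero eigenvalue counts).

step 0: pivot 1 → sign +
step 1: pivot -28 → sign −
step 2: pivot -10/7 → sign −
step 3: pivot -3/40 → sign −
step 4: pivot -2 → sign −
signature = (1, 4, 0)

Answer: (1, 4, 0)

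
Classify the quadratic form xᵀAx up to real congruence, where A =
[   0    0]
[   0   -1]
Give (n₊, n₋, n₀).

step 0: pivot -1 → sign −
step 1: row/col 1 already zero → sign 0
signature = (0, 1, 1)

Answer: (0, 1, 1)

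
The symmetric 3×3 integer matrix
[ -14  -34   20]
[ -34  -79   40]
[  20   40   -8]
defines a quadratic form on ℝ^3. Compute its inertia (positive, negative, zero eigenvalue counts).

Answer: (1, 1, 1)

Derivation:
step 0: pivot -14 → sign −
step 1: pivot 25/7 → sign +
step 2: row/col 2 already zero → sign 0
signature = (1, 1, 1)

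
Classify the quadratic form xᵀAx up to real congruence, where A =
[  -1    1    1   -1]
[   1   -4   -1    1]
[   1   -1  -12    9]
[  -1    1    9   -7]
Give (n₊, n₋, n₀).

step 0: pivot -1 → sign −
step 1: pivot -3 → sign −
step 2: pivot -11 → sign −
step 3: pivot -2/11 → sign −
signature = (0, 4, 0)

Answer: (0, 4, 0)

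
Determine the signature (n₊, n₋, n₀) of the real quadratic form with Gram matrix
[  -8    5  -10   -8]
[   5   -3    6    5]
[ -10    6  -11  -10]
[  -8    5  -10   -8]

step 0: pivot -8 → sign −
step 1: pivot 1/8 → sign +
step 2: pivot 1 → sign +
step 3: row/col 3 already zero → sign 0
signature = (2, 1, 1)

Answer: (2, 1, 1)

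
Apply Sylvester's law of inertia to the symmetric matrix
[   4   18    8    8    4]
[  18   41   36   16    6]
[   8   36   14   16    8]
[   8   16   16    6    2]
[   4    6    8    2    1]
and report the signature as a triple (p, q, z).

step 0: pivot 4 → sign +
step 1: pivot -40 → sign −
step 2: pivot -2 → sign −
step 3: pivot 3/5 → sign +
step 4: row/col 4 already zero → sign 0
signature = (2, 2, 1)

Answer: (2, 2, 1)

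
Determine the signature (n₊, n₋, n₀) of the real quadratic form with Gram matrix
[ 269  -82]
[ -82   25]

Answer: (2, 0, 0)

Derivation:
step 0: pivot 269 → sign +
step 1: pivot 1/269 → sign +
signature = (2, 0, 0)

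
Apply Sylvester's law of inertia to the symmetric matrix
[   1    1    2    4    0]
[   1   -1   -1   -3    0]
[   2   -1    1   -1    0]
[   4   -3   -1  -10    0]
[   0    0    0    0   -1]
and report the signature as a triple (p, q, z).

Answer: (2, 3, 0)

Derivation:
step 0: pivot 1 → sign +
step 1: pivot -2 → sign −
step 2: pivot 3/2 → sign +
step 3: pivot -3 → sign −
step 4: pivot -1 → sign −
signature = (2, 3, 0)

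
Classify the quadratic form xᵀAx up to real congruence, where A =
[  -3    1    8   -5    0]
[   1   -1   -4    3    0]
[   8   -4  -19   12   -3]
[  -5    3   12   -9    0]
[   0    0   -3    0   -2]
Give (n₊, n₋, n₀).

step 0: pivot -3 → sign −
step 1: pivot -2/3 → sign −
step 2: pivot 5 → sign +
step 3: pivot -6/5 → sign −
step 4: pivot 1 → sign +
signature = (2, 3, 0)

Answer: (2, 3, 0)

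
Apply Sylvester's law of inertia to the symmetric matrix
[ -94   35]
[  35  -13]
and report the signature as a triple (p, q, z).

Answer: (1, 1, 0)

Derivation:
step 0: pivot -94 → sign −
step 1: pivot 3/94 → sign +
signature = (1, 1, 0)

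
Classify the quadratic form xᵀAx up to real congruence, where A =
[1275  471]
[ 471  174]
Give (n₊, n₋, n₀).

step 0: pivot 1275 → sign +
step 1: pivot 3/425 → sign +
signature = (2, 0, 0)

Answer: (2, 0, 0)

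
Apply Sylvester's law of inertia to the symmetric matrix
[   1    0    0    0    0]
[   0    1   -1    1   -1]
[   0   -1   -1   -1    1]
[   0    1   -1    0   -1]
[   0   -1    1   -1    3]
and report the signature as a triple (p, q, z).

step 0: pivot 1 → sign +
step 1: pivot 1 → sign +
step 2: pivot -2 → sign −
step 3: pivot -1 → sign −
step 4: pivot 2 → sign +
signature = (3, 2, 0)

Answer: (3, 2, 0)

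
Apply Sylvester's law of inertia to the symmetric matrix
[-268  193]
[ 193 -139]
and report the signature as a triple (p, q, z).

step 0: pivot -268 → sign −
step 1: pivot -3/268 → sign −
signature = (0, 2, 0)

Answer: (0, 2, 0)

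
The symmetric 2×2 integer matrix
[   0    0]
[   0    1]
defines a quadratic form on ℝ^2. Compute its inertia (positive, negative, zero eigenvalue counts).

step 0: pivot 1 → sign +
step 1: row/col 1 already zero → sign 0
signature = (1, 0, 1)

Answer: (1, 0, 1)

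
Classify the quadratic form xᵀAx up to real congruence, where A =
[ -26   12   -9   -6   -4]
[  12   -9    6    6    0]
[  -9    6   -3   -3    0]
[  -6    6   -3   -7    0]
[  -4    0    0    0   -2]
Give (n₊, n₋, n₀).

Answer: (1, 4, 0)

Derivation:
step 0: pivot -26 → sign −
step 1: pivot -45/13 → sign −
step 2: pivot 11/10 → sign +
step 3: pivot -35/11 → sign −
step 4: pivot -6/35 → sign −
signature = (1, 4, 0)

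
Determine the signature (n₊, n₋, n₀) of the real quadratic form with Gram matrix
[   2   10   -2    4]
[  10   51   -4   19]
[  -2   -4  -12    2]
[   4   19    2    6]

Answer: (2, 2, 0)

Derivation:
step 0: pivot 2 → sign +
step 1: pivot 1 → sign +
step 2: pivot -50 → sign −
step 3: pivot -3/25 → sign −
signature = (2, 2, 0)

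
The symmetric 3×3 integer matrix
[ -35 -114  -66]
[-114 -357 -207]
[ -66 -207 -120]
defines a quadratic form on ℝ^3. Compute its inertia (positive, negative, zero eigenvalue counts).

Answer: (2, 1, 0)

Derivation:
step 0: pivot -35 → sign −
step 1: pivot 501/35 → sign +
step 2: pivot 3/167 → sign +
signature = (2, 1, 0)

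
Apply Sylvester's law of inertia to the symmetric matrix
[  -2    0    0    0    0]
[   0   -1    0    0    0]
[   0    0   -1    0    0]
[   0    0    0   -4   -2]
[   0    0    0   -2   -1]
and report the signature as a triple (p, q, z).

Answer: (0, 4, 1)

Derivation:
step 0: pivot -2 → sign −
step 1: pivot -1 → sign −
step 2: pivot -1 → sign −
step 3: pivot -4 → sign −
step 4: row/col 4 already zero → sign 0
signature = (0, 4, 1)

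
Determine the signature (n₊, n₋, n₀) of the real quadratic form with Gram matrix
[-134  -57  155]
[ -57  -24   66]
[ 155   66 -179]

step 0: pivot -134 → sign −
step 1: pivot 33/134 → sign +
step 2: pivot 3/11 → sign +
signature = (2, 1, 0)

Answer: (2, 1, 0)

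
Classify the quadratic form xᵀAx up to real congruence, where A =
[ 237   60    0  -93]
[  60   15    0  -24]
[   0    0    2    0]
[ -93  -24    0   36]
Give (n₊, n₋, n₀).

Answer: (3, 1, 0)

Derivation:
step 0: pivot 237 → sign +
step 1: pivot -15/79 → sign −
step 2: pivot 2 → sign +
step 3: pivot 3/5 → sign +
signature = (3, 1, 0)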